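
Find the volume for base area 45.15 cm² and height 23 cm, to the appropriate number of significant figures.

volume = 45.15 cm² × 23 cm = 1038.45 cm³.
45.15 has 4 significant figures; 23 has 2.
Division/multiplication keeps the fewest: 2 significant figures.
Rounded: 1.0 × 10^3 cm³.

1.0 × 10^3 cm³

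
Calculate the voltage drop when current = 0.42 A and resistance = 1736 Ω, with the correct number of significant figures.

voltage drop = 0.42 A × 1736 Ω = 729.12 V.
0.42 has 2 significant figures; 1736 has 4.
Division/multiplication keeps the fewest: 2 significant figures.
Rounded: 7.3 × 10^2 V.

7.3 × 10^2 V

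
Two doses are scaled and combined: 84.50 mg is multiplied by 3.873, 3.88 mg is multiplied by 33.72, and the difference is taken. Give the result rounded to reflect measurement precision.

84.50 × 3.873 = 327.2685 → 3.273 × 10^2 mg (4 s.f., last digit at the 10^-1 place).
3.88 × 33.72 = 130.8336 → 131 mg (3 s.f., last digit at the 10^0 place).
Difference: 196.4349 mg; keep the coarser place, 10^0.
Result: 1.96 × 10^2 mg.

1.96 × 10^2 mg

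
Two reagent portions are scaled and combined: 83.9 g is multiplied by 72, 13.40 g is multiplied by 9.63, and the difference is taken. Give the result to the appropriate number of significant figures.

5.9 × 10³ g

83.9 × 72 = 6040.8 → 6.0 × 10³ g (2 s.f., last digit at the 10^2 place).
13.40 × 9.63 = 129.042 → 129 g (3 s.f., last digit at the 10^0 place).
Difference: 5911.758 g; keep the coarser place, 10^2.
Result: 5.9 × 10³ g.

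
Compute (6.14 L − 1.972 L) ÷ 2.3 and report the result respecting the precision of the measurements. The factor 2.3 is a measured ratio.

1.8 L

6.14 L − 1.972 L = 4.168 L; the difference is limited to 2 decimal places (3 s.f.).
Carrying full precision, 4.168 ÷ 2.3 = 1.81217391304… L; 2.3 has 2 s.f., so the result keeps min(3, 2) = 2 s.f.
Rounded to 2 significant figures: 1.8 L.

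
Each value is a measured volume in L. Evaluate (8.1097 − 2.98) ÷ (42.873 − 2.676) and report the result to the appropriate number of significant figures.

8.1097 − 2.98 = 5.1297, limited to 2 d.p. → 3 s.f.; 42.873 − 2.676 = 40.197, limited to 3 d.p. → 5 s.f.
Carrying full precision, 5.1297 ÷ 40.197 = 0.127614001045…; keep min(3, 5) = 3 s.f.
Rounded to 3 significant figures: 0.128.

0.128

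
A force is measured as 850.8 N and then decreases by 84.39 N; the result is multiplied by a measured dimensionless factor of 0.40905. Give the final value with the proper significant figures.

850.8 N − 84.39 N = 766.41 N; the difference is limited to 1 decimal place (4 s.f.).
Carrying full precision, 766.41 × 0.40905 = 313.5000105 N; 0.40905 has 5 s.f., so the result keeps min(4, 5) = 4 s.f.
Rounded to 4 significant figures: 313.5 N.

313.5 N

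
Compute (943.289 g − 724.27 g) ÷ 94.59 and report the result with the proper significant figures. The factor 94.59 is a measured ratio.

2.315 g

943.289 g − 724.27 g = 219.019 g; the difference is limited to 2 decimal places (5 s.f.).
Carrying full precision, 219.019 ÷ 94.59 = 2.3154561793… g; 94.59 has 4 s.f., so the result keeps min(5, 4) = 4 s.f.
Rounded to 4 significant figures: 2.315 g.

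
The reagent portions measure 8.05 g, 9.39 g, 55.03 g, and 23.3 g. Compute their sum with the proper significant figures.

8.05 g + 9.39 g + 55.03 g + 23.3 g = 95.77 g.
Addition/subtraction keeps the fewest decimal places: 8.05 → 2 decimal places, 9.39 → 2 decimal places, 55.03 → 2 decimal places, 23.3 → 1 decimal place; limit is 1.
Rounded to 1 decimal place: 95.8 g.

95.8 g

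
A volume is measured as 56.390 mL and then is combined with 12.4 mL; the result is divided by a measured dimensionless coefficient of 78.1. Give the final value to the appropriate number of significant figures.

0.881 mL

56.390 mL + 12.4 mL = 68.790 mL; the sum is limited to 1 decimal place (3 s.f.).
Carrying full precision, 68.790 ÷ 78.1 = 0.880793854033… mL; 78.1 has 3 s.f., so the result keeps min(3, 3) = 3 s.f.
Rounded to 3 significant figures: 0.881 mL.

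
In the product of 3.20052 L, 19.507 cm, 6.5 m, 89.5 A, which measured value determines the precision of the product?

6.5 m

3.20052 L → 6 s.f.; 19.507 cm → 5 s.f.; 6.5 m → 2 s.f.; 89.5 A → 3 s.f.
The fewest is 2 significant figures, from 6.5 m.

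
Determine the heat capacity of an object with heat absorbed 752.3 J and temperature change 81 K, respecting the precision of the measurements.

heat capacity = 752.3 J ÷ 81 K = 9.28765432099… J/K.
752.3 has 4 significant figures; 81 has 2.
Division/multiplication keeps the fewest: 2 significant figures.
Rounded: 9.3 J/K.

9.3 J/K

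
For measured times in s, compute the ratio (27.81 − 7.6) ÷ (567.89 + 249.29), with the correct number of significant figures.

27.81 − 7.6 = 20.21, limited to 1 d.p. → 3 s.f.; 567.89 + 249.29 = 817.18, limited to 2 d.p. → 5 s.f.
Carrying full precision, 20.21 ÷ 817.18 = 0.0247313933283…; keep min(3, 5) = 3 s.f.
Rounded to 3 significant figures: 0.0247.

0.0247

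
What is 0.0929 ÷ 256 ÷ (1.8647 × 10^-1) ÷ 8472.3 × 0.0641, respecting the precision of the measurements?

1.47 × 10^-8

0.0929 ÷ 256 ÷ (1.8647 × 10^-1) ÷ 8472.3 × 0.0641 = 1.47239211099 × 10^-8…
Multiplication/division keeps the fewest significant figures: 0.0929 → 3 s.f., 256 → 3 s.f., 1.8647 × 10^-1 → 5 s.f., 8472.3 → 5 s.f., 0.0641 → 3 s.f.; limit is 3.
Rounded to 3 significant figures: 1.47 × 10^-8.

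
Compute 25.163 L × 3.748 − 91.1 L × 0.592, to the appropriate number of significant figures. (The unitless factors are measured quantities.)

25.163 × 3.748 = 94.310924 → 94.31 L (4 s.f., last digit at the 10^-2 place).
91.1 × 0.592 = 53.9312 → 53.9 L (3 s.f., last digit at the 10^-1 place).
Difference: 40.379724 L; keep the coarser place, 10^-1.
Result: 40.4 L.

40.4 L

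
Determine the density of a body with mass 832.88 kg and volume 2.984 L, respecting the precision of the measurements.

density = 832.88 kg ÷ 2.984 L = 279.115281501… kg/L.
832.88 has 5 significant figures; 2.984 has 4.
Division/multiplication keeps the fewest: 4 significant figures.
Rounded: 279.1 kg/L.

279.1 kg/L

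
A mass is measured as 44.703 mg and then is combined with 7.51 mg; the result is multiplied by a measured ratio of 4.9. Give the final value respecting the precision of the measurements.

2.6 × 10^2 mg

44.703 mg + 7.51 mg = 52.213 mg; the sum is limited to 2 decimal places (4 s.f.).
Carrying full precision, 52.213 × 4.9 = 255.8437 mg; 4.9 has 2 s.f., so the result keeps min(4, 2) = 2 s.f.
Rounded to 2 significant figures: 2.6 × 10^2 mg.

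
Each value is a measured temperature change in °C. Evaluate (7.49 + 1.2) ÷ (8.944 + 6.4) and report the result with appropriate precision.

0.57

7.49 + 1.2 = 8.69, limited to 1 d.p. → 2 s.f.; 8.944 + 6.4 = 15.344, limited to 1 d.p. → 3 s.f.
Carrying full precision, 8.69 ÷ 15.344 = 0.566345151199…; keep min(2, 3) = 2 s.f.
Rounded to 2 significant figures: 0.57.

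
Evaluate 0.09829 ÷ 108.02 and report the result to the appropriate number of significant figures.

0.09829 ÷ 108.02 = 0.000909924088132…
Multiplication/division keeps the fewest significant figures: 0.09829 → 4 s.f., 108.02 → 5 s.f.; limit is 4.
Rounded to 4 significant figures: 9.099 × 10⁻⁴.

9.099 × 10⁻⁴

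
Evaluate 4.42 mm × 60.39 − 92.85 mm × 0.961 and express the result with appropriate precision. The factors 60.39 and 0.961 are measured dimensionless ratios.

1.78 × 10² mm

4.42 × 60.39 = 266.9238 → 267 mm (3 s.f., last digit at the 10^0 place).
92.85 × 0.961 = 89.22885 → 89.2 mm (3 s.f., last digit at the 10^-1 place).
Difference: 177.69495 mm; keep the coarser place, 10^0.
Result: 1.78 × 10² mm.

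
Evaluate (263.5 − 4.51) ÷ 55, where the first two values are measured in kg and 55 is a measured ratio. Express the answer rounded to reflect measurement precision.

263.5 kg − 4.51 kg = 258.99 kg; the difference is limited to 1 decimal place (4 s.f.).
Carrying full precision, 258.99 ÷ 55 = 4.70890909091… kg; 55 has 2 s.f., so the result keeps min(4, 2) = 2 s.f.
Rounded to 2 significant figures: 4.7 kg.

4.7 kg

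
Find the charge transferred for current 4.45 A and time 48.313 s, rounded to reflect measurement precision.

charge transferred = 4.45 A × 48.313 s = 214.99285 C.
4.45 has 3 significant figures; 48.313 has 5.
Division/multiplication keeps the fewest: 3 significant figures.
Rounded: 215 C.

215 C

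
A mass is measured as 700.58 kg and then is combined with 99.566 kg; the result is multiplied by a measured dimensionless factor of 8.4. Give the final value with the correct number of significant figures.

6.7 × 10^3 kg

700.58 kg + 99.566 kg = 800.146 kg; the sum is limited to 2 decimal places (5 s.f.).
Carrying full precision, 800.146 × 8.4 = 6721.2264 kg; 8.4 has 2 s.f., so the result keeps min(5, 2) = 2 s.f.
Rounded to 2 significant figures: 6.7 × 10^3 kg.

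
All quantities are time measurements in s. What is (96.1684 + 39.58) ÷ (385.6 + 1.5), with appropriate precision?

0.3507

96.1684 + 39.58 = 135.7484, limited to 2 d.p. → 5 s.f.; 385.6 + 1.5 = 387.1, limited to 1 d.p. → 4 s.f.
Carrying full precision, 135.7484 ÷ 387.1 = 0.35068044433…; keep min(5, 4) = 4 s.f.
Rounded to 4 significant figures: 0.3507.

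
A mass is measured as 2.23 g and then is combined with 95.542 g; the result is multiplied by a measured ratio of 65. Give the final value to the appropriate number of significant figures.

6.4 × 10³ g

2.23 g + 95.542 g = 97.772 g; the sum is limited to 2 decimal places (4 s.f.).
Carrying full precision, 97.772 × 65 = 6355.18 g; 65 has 2 s.f., so the result keeps min(4, 2) = 2 s.f.
Rounded to 2 significant figures: 6.4 × 10³ g.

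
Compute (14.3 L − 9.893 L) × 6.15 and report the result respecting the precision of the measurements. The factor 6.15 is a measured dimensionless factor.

14.3 L − 9.893 L = 4.407 L; the difference is limited to 1 decimal place (2 s.f.).
Carrying full precision, 4.407 × 6.15 = 27.10305 L; 6.15 has 3 s.f., so the result keeps min(2, 3) = 2 s.f.
Rounded to 2 significant figures: 27 L.

27 L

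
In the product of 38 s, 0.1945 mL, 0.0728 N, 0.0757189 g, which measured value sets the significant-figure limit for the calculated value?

38 s → 2 s.f.; 0.1945 mL → 4 s.f.; 0.0728 N → 3 s.f.; 0.0757189 g → 6 s.f.
The fewest is 2 significant figures, from 38 s.

38 s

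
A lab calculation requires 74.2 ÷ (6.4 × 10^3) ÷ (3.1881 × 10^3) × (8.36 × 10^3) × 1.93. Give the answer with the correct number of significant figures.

74.2 ÷ (6.4 × 10^3) ÷ (3.1881 × 10^3) × (8.36 × 10^3) × 1.93 = 0.0586753356231…
Multiplication/division keeps the fewest significant figures: 74.2 → 3 s.f., 6.4 × 10^3 → 2 s.f., 3.1881 × 10^3 → 5 s.f., 8.36 × 10^3 → 3 s.f., 1.93 → 3 s.f.; limit is 2.
Rounded to 2 significant figures: 0.059.

0.059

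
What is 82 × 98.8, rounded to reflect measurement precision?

82 × 98.8 = 8101.6
Multiplication/division keeps the fewest significant figures: 82 → 2 s.f., 98.8 → 3 s.f.; limit is 2.
Rounded to 2 significant figures: 8.1 × 10³.

8.1 × 10³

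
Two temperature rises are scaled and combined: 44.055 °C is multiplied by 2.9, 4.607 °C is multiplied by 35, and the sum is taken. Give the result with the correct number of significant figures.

2.9 × 10^2 °C

44.055 × 2.9 = 127.7595 → 1.3 × 10^2 °C (2 s.f., last digit at the 10^1 place).
4.607 × 35 = 161.245 → 1.6 × 10^2 °C (2 s.f., last digit at the 10^1 place).
Sum: 289.0045 °C; keep the coarser place, 10^1.
Result: 2.9 × 10^2 °C.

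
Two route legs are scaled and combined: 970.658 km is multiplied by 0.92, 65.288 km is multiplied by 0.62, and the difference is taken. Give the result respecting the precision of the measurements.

970.658 × 0.92 = 893.00536 → 8.9 × 10^2 km (2 s.f., last digit at the 10^1 place).
65.288 × 0.62 = 40.47856 → 4.0 × 10^1 km (2 s.f., last digit at the 10^0 place).
Difference: 852.5268 km; keep the coarser place, 10^1.
Result: 8.5 × 10^2 km.

8.5 × 10^2 km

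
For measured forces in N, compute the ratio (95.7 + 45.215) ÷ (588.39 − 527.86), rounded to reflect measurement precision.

2.328

95.7 + 45.215 = 140.915, limited to 1 d.p. → 4 s.f.; 588.39 − 527.86 = 60.53, limited to 2 d.p. → 4 s.f.
Carrying full precision, 140.915 ÷ 60.53 = 2.32801916405…; keep min(4, 4) = 4 s.f.
Rounded to 4 significant figures: 2.328.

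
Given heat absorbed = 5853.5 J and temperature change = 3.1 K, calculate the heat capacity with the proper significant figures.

1.9 × 10^3 J/K

heat capacity = 5853.5 J ÷ 3.1 K = 1888.22580645… J/K.
5853.5 has 5 significant figures; 3.1 has 2.
Division/multiplication keeps the fewest: 2 significant figures.
Rounded: 1.9 × 10^3 J/K.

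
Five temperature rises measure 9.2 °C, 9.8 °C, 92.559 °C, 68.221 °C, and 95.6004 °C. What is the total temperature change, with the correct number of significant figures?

9.2 °C + 9.8 °C + 92.559 °C + 68.221 °C + 95.6004 °C = 275.3804 °C.
Addition/subtraction keeps the fewest decimal places: 9.2 → 1 decimal place, 9.8 → 1 decimal place, 92.559 → 3 decimal places, 68.221 → 3 decimal places, 95.6004 → 4 decimal places; limit is 1.
Rounded to 1 decimal place: 275.4 °C.

275.4 °C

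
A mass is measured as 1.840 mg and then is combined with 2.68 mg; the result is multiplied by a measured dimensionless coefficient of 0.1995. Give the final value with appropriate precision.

0.902 mg

1.840 mg + 2.68 mg = 4.520 mg; the sum is limited to 2 decimal places (3 s.f.).
Carrying full precision, 4.520 × 0.1995 = 0.90174 mg; 0.1995 has 4 s.f., so the result keeps min(3, 4) = 3 s.f.
Rounded to 3 significant figures: 0.902 mg.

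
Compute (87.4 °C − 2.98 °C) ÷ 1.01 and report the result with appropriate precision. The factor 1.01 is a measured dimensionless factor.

83.6 °C

87.4 °C − 2.98 °C = 84.42 °C; the difference is limited to 1 decimal place (3 s.f.).
Carrying full precision, 84.42 ÷ 1.01 = 83.5841584158… °C; 1.01 has 3 s.f., so the result keeps min(3, 3) = 3 s.f.
Rounded to 3 significant figures: 83.6 °C.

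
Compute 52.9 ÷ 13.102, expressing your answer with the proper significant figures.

4.04

52.9 ÷ 13.102 = 4.03755151885…
Multiplication/division keeps the fewest significant figures: 52.9 → 3 s.f., 13.102 → 5 s.f.; limit is 3.
Rounded to 3 significant figures: 4.04.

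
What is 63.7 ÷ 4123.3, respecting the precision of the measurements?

0.0154

63.7 ÷ 4123.3 = 0.0154487910169…
Multiplication/division keeps the fewest significant figures: 63.7 → 3 s.f., 4123.3 → 5 s.f.; limit is 3.
Rounded to 3 significant figures: 0.0154.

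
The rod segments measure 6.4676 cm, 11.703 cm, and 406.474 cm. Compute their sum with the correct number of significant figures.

424.645 cm

6.4676 cm + 11.703 cm + 406.474 cm = 424.6446 cm.
Addition/subtraction keeps the fewest decimal places: 6.4676 → 4 decimal places, 11.703 → 3 decimal places, 406.474 → 3 decimal places; limit is 3.
Rounded to 3 decimal places: 424.645 cm.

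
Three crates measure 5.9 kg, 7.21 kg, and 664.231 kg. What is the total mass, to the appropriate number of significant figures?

677.3 kg

5.9 kg + 7.21 kg + 664.231 kg = 677.341 kg.
Addition/subtraction keeps the fewest decimal places: 5.9 → 1 decimal place, 7.21 → 2 decimal places, 664.231 → 3 decimal places; limit is 1.
Rounded to 1 decimal place: 677.3 kg.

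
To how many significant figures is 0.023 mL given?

0.023: leading zeros are not significant.

2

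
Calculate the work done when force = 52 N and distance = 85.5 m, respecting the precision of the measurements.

work done = 52 N × 85.5 m = 4446 J.
52 has 2 significant figures; 85.5 has 3.
Division/multiplication keeps the fewest: 2 significant figures.
Rounded: 4.4 × 10³ J.

4.4 × 10³ J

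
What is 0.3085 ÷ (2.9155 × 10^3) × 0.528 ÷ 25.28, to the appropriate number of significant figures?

0.3085 ÷ (2.9155 × 10^3) × 0.528 ÷ 25.28 = 0.00000221003410406…
Multiplication/division keeps the fewest significant figures: 0.3085 → 4 s.f., 2.9155 × 10^3 → 5 s.f., 0.528 → 3 s.f., 25.28 → 4 s.f.; limit is 3.
Rounded to 3 significant figures: 2.21 × 10^-6.

2.21 × 10^-6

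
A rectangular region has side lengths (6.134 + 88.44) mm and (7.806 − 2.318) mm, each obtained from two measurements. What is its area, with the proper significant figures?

6.134 + 88.44 = 94.574, limited to 2 d.p. → 4 s.f.; 7.806 − 2.318 = 5.488, limited to 3 d.p. → 4 s.f.
Carrying full precision, 94.574 × 5.488 = 519.022112; keep min(4, 4) = 4 s.f.
Rounded to 4 significant figures: 519.0 mm².

519.0 mm²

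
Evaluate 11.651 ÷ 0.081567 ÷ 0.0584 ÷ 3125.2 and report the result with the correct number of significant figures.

11.651 ÷ 0.081567 ÷ 0.0584 ÷ 3125.2 = 0.782632808878…
Multiplication/division keeps the fewest significant figures: 11.651 → 5 s.f., 0.081567 → 5 s.f., 0.0584 → 3 s.f., 3125.2 → 5 s.f.; limit is 3.
Rounded to 3 significant figures: 0.783.

0.783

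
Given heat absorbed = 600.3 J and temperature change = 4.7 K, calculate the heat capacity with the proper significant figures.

heat capacity = 600.3 J ÷ 4.7 K = 127.723404255… J/K.
600.3 has 4 significant figures; 4.7 has 2.
Division/multiplication keeps the fewest: 2 significant figures.
Rounded: 1.3 × 10^2 J/K.

1.3 × 10^2 J/K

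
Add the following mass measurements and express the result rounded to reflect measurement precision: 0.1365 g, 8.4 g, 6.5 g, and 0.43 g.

15.5 g

0.1365 g + 8.4 g + 6.5 g + 0.43 g = 15.4665 g.
Addition/subtraction keeps the fewest decimal places: 0.1365 → 4 decimal places, 8.4 → 1 decimal place, 6.5 → 1 decimal place, 0.43 → 2 decimal places; limit is 1.
Rounded to 1 decimal place: 15.5 g.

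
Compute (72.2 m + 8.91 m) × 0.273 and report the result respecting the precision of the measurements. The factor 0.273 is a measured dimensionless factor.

72.2 m + 8.91 m = 81.11 m; the sum is limited to 1 decimal place (3 s.f.).
Carrying full precision, 81.11 × 0.273 = 22.14303 m; 0.273 has 3 s.f., so the result keeps min(3, 3) = 3 s.f.
Rounded to 3 significant figures: 22.1 m.

22.1 m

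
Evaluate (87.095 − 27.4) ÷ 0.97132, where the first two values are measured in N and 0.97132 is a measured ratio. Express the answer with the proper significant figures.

61.5 N

87.095 N − 27.4 N = 59.695 N; the difference is limited to 1 decimal place (3 s.f.).
Carrying full precision, 59.695 ÷ 0.97132 = 61.4576040852… N; 0.97132 has 5 s.f., so the result keeps min(3, 5) = 3 s.f.
Rounded to 3 significant figures: 61.5 N.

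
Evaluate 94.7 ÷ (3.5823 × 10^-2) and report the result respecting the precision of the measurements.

94.7 ÷ (3.5823 × 10^-2) = 2643.55302459…
Multiplication/division keeps the fewest significant figures: 94.7 → 3 s.f., 3.5823 × 10^-2 → 5 s.f.; limit is 3.
Rounded to 3 significant figures: 2.64 × 10^3.

2.64 × 10^3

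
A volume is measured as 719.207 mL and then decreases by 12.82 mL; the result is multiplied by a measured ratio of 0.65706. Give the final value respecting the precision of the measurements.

719.207 mL − 12.82 mL = 706.387 mL; the difference is limited to 2 decimal places (5 s.f.).
Carrying full precision, 706.387 × 0.65706 = 464.13864222 mL; 0.65706 has 5 s.f., so the result keeps min(5, 5) = 5 s.f.
Rounded to 5 significant figures: 464.14 mL.

464.14 mL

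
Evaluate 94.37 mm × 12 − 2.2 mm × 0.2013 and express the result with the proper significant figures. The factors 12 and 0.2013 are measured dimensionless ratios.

1.1 × 10³ mm

94.37 × 12 = 1132.44 → 1.1 × 10³ mm (2 s.f., last digit at the 10^2 place).
2.2 × 0.2013 = 0.44286 → 4.4 × 10⁻¹ mm (2 s.f., last digit at the 10^-2 place).
Difference: 1131.99714 mm; keep the coarser place, 10^2.
Result: 1.1 × 10³ mm.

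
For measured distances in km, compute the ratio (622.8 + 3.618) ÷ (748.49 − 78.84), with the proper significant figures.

622.8 + 3.618 = 626.418, limited to 1 d.p. → 4 s.f.; 748.49 − 78.84 = 669.65, limited to 2 d.p. → 5 s.f.
Carrying full precision, 626.418 ÷ 669.65 = 0.935440901964…; keep min(4, 5) = 4 s.f.
Rounded to 4 significant figures: 0.9354.

0.9354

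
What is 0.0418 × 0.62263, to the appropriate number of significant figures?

0.0418 × 0.62263 = 0.026025934
Multiplication/division keeps the fewest significant figures: 0.0418 → 3 s.f., 0.62263 → 5 s.f.; limit is 3.
Rounded to 3 significant figures: 0.0260.

0.0260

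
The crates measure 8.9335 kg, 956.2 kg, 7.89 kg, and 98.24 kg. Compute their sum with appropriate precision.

8.9335 kg + 956.2 kg + 7.89 kg + 98.24 kg = 1071.2635 kg.
Addition/subtraction keeps the fewest decimal places: 8.9335 → 4 decimal places, 956.2 → 1 decimal place, 7.89 → 2 decimal places, 98.24 → 2 decimal places; limit is 1.
Rounded to 1 decimal place: 1071.3 kg.

1071.3 kg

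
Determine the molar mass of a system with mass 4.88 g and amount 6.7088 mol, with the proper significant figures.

0.727 g/mol

molar mass = 4.88 g ÷ 6.7088 mol = 0.727402814214… g/mol.
4.88 has 3 significant figures; 6.7088 has 5.
Division/multiplication keeps the fewest: 3 significant figures.
Rounded: 0.727 g/mol.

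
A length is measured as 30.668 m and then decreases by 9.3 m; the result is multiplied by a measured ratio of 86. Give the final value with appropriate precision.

1.8 × 10^3 m

30.668 m − 9.3 m = 21.368 m; the difference is limited to 1 decimal place (3 s.f.).
Carrying full precision, 21.368 × 86 = 1837.648 m; 86 has 2 s.f., so the result keeps min(3, 2) = 2 s.f.
Rounded to 2 significant figures: 1.8 × 10^3 m.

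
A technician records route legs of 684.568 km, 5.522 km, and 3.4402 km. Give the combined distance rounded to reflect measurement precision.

684.568 km + 5.522 km + 3.4402 km = 693.5302 km.
Addition/subtraction keeps the fewest decimal places: 684.568 → 3 decimal places, 5.522 → 3 decimal places, 3.4402 → 4 decimal places; limit is 3.
Rounded to 3 decimal places: 693.530 km.

693.530 km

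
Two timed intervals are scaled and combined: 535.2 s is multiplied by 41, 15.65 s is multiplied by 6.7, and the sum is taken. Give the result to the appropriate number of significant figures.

535.2 × 41 = 21943.2 → 2.2 × 10^4 s (2 s.f., last digit at the 10^3 place).
15.65 × 6.7 = 104.855 → 1.0 × 10^2 s (2 s.f., last digit at the 10^1 place).
Sum: 22048.055 s; keep the coarser place, 10^3.
Result: 2.2 × 10^4 s.

2.2 × 10^4 s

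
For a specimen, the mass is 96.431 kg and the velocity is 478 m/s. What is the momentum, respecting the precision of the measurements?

momentum = 96.431 kg × 478 m/s = 46094.018 kg·m/s.
96.431 has 5 significant figures; 478 has 3.
Division/multiplication keeps the fewest: 3 significant figures.
Rounded: 4.61 × 10⁴ kg·m/s.

4.61 × 10⁴ kg·m/s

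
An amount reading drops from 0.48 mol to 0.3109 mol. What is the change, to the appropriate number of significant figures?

0.17 mol

0.48 mol − 0.3109 mol = 0.1691 mol.
Addition/subtraction keeps the fewest decimal places: 0.48 → 2 decimal places, 0.3109 → 4 decimal places; limit is 2.
Rounded to 2 decimal places: 0.17 mol.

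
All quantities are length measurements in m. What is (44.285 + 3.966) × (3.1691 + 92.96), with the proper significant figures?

44.285 + 3.966 = 48.251, limited to 3 d.p. → 5 s.f.; 3.1691 + 92.96 = 96.1291, limited to 2 d.p. → 4 s.f.
Carrying full precision, 48.251 × 96.1291 = 4638.3252041; keep min(5, 4) = 4 s.f.
Rounded to 4 significant figures: 4.638 × 10^3 m².

4.638 × 10^3 m²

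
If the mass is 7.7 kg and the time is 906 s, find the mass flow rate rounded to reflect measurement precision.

0.0085 kg/s

mass flow rate = 7.7 kg ÷ 906 s = 0.00849889624724… kg/s.
7.7 has 2 significant figures; 906 has 3.
Division/multiplication keeps the fewest: 2 significant figures.
Rounded: 0.0085 kg/s.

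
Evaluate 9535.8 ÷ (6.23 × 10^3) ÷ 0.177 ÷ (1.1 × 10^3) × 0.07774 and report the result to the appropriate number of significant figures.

6.1 × 10^-4

9535.8 ÷ (6.23 × 10^3) ÷ 0.177 ÷ (1.1 × 10^3) × 0.07774 = 0.00061114979707…
Multiplication/division keeps the fewest significant figures: 9535.8 → 5 s.f., 6.23 × 10^3 → 3 s.f., 0.177 → 3 s.f., 1.1 × 10^3 → 2 s.f., 0.07774 → 4 s.f.; limit is 2.
Rounded to 2 significant figures: 6.1 × 10^-4.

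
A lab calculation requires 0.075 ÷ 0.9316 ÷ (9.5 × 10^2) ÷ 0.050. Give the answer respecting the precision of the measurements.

0.075 ÷ 0.9316 ÷ (9.5 × 10^2) ÷ 0.050 = 0.00169487695193…
Multiplication/division keeps the fewest significant figures: 0.075 → 2 s.f., 0.9316 → 4 s.f., 9.5 × 10^2 → 2 s.f., 0.050 → 2 s.f.; limit is 2.
Rounded to 2 significant figures: 0.0017.

0.0017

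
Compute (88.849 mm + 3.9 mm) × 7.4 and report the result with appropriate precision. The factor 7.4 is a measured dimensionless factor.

6.9 × 10² mm

88.849 mm + 3.9 mm = 92.749 mm; the sum is limited to 1 decimal place (3 s.f.).
Carrying full precision, 92.749 × 7.4 = 686.3426 mm; 7.4 has 2 s.f., so the result keeps min(3, 2) = 2 s.f.
Rounded to 2 significant figures: 6.9 × 10² mm.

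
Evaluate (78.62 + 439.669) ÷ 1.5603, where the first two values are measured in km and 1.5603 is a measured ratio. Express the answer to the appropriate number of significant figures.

78.62 km + 439.669 km = 518.289 km; the sum is limited to 2 decimal places (5 s.f.).
Carrying full precision, 518.289 ÷ 1.5603 = 332.172659104… km; 1.5603 has 5 s.f., so the result keeps min(5, 5) = 5 s.f.
Rounded to 5 significant figures: 3.3217 × 10² km.

3.3217 × 10² km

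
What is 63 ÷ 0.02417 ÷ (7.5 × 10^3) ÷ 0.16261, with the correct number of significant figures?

63 ÷ 0.02417 ÷ (7.5 × 10^3) ÷ 0.16261 = 2.1372502957…
Multiplication/division keeps the fewest significant figures: 63 → 2 s.f., 0.02417 → 4 s.f., 7.5 × 10^3 → 2 s.f., 0.16261 → 5 s.f.; limit is 2.
Rounded to 2 significant figures: 2.1.

2.1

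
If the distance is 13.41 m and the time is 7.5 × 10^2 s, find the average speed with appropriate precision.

0.018 m/s

average speed = 13.41 m ÷ 7.5 × 10^2 s = 0.01788 m/s.
13.41 has 4 significant figures; 7.5 × 10^2 has 2.
Division/multiplication keeps the fewest: 2 significant figures.
Rounded: 0.018 m/s.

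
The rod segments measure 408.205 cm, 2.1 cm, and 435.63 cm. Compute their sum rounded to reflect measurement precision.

408.205 cm + 2.1 cm + 435.63 cm = 845.935 cm.
Addition/subtraction keeps the fewest decimal places: 408.205 → 3 decimal places, 2.1 → 1 decimal place, 435.63 → 2 decimal places; limit is 1.
Rounded to 1 decimal place: 845.9 cm.

845.9 cm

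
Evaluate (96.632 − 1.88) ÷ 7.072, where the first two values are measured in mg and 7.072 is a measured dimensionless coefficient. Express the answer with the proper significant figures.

13.40 mg

96.632 mg − 1.88 mg = 94.752 mg; the difference is limited to 2 decimal places (4 s.f.).
Carrying full precision, 94.752 ÷ 7.072 = 13.3981900452… mg; 7.072 has 4 s.f., so the result keeps min(4, 4) = 4 s.f.
Rounded to 4 significant figures: 13.40 mg.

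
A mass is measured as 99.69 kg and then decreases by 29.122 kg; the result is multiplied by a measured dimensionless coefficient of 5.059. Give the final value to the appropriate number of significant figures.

357.0 kg

99.69 kg − 29.122 kg = 70.568 kg; the difference is limited to 2 decimal places (4 s.f.).
Carrying full precision, 70.568 × 5.059 = 357.003512 kg; 5.059 has 4 s.f., so the result keeps min(4, 4) = 4 s.f.
Rounded to 4 significant figures: 357.0 kg.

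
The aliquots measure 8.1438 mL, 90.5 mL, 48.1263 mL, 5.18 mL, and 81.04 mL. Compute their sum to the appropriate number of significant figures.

8.1438 mL + 90.5 mL + 48.1263 mL + 5.18 mL + 81.04 mL = 232.9901 mL.
Addition/subtraction keeps the fewest decimal places: 8.1438 → 4 decimal places, 90.5 → 1 decimal place, 48.1263 → 4 decimal places, 5.18 → 2 decimal places, 81.04 → 2 decimal places; limit is 1.
Rounded to 1 decimal place: 233.0 mL.

233.0 mL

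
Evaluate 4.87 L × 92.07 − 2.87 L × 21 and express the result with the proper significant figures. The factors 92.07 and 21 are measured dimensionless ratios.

388 L

4.87 × 92.07 = 448.3809 → 448 L (3 s.f., last digit at the 10^0 place).
2.87 × 21 = 60.27 → 60. L (2 s.f., last digit at the 10^0 place).
Difference: 388.1109 L; keep the coarser place, 10^0.
Result: 388 L.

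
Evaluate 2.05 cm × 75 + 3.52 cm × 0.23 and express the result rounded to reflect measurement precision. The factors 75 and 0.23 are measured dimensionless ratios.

1.5 × 10^2 cm

2.05 × 75 = 153.75 → 1.5 × 10^2 cm (2 s.f., last digit at the 10^1 place).
3.52 × 0.23 = 0.8096 → 8.1 × 10^-1 cm (2 s.f., last digit at the 10^-2 place).
Sum: 154.5596 cm; keep the coarser place, 10^1.
Result: 1.5 × 10^2 cm.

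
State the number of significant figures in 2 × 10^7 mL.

2 × 10^7: in scientific notation every digit of the coefficient is significant.

1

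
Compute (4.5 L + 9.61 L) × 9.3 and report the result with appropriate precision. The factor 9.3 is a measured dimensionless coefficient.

1.3 × 10^2 L

4.5 L + 9.61 L = 14.11 L; the sum is limited to 1 decimal place (3 s.f.).
Carrying full precision, 14.11 × 9.3 = 131.223 L; 9.3 has 2 s.f., so the result keeps min(3, 2) = 2 s.f.
Rounded to 2 significant figures: 1.3 × 10^2 L.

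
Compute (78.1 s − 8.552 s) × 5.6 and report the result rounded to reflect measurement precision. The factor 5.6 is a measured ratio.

3.9 × 10^2 s

78.1 s − 8.552 s = 69.548 s; the difference is limited to 1 decimal place (3 s.f.).
Carrying full precision, 69.548 × 5.6 = 389.4688 s; 5.6 has 2 s.f., so the result keeps min(3, 2) = 2 s.f.
Rounded to 2 significant figures: 3.9 × 10^2 s.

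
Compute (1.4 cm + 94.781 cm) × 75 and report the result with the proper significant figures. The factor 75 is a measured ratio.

7.2 × 10³ cm

1.4 cm + 94.781 cm = 96.181 cm; the sum is limited to 1 decimal place (3 s.f.).
Carrying full precision, 96.181 × 75 = 7213.575 cm; 75 has 2 s.f., so the result keeps min(3, 2) = 2 s.f.
Rounded to 2 significant figures: 7.2 × 10³ cm.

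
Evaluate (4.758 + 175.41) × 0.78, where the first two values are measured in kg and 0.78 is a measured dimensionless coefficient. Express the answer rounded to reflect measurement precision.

1.4 × 10² kg

4.758 kg + 175.41 kg = 180.168 kg; the sum is limited to 2 decimal places (5 s.f.).
Carrying full precision, 180.168 × 0.78 = 140.53104 kg; 0.78 has 2 s.f., so the result keeps min(5, 2) = 2 s.f.
Rounded to 2 significant figures: 1.4 × 10² kg.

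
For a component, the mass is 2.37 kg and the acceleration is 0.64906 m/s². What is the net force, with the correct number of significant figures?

1.54 N

net force = 2.37 kg × 0.64906 m/s² = 1.5382722 N.
2.37 has 3 significant figures; 0.64906 has 5.
Division/multiplication keeps the fewest: 3 significant figures.
Rounded: 1.54 N.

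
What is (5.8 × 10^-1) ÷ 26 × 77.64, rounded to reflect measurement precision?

1.7

(5.8 × 10^-1) ÷ 26 × 77.64 = 1.73196923077…
Multiplication/division keeps the fewest significant figures: 5.8 × 10^-1 → 2 s.f., 26 → 2 s.f., 77.64 → 4 s.f.; limit is 2.
Rounded to 2 significant figures: 1.7.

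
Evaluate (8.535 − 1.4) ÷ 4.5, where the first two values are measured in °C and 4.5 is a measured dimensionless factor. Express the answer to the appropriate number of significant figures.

8.535 °C − 1.4 °C = 7.135 °C; the difference is limited to 1 decimal place (2 s.f.).
Carrying full precision, 7.135 ÷ 4.5 = 1.58555555556… °C; 4.5 has 2 s.f., so the result keeps min(2, 2) = 2 s.f.
Rounded to 2 significant figures: 1.6 °C.

1.6 °C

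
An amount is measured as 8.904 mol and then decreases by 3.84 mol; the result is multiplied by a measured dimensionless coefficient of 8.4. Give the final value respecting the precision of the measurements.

8.904 mol − 3.84 mol = 5.064 mol; the difference is limited to 2 decimal places (3 s.f.).
Carrying full precision, 5.064 × 8.4 = 42.5376 mol; 8.4 has 2 s.f., so the result keeps min(3, 2) = 2 s.f.
Rounded to 2 significant figures: 43 mol.

43 mol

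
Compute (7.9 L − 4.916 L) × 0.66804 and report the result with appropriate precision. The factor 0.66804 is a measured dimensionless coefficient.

2.0 L

7.9 L − 4.916 L = 2.984 L; the difference is limited to 1 decimal place (2 s.f.).
Carrying full precision, 2.984 × 0.66804 = 1.99343136 L; 0.66804 has 5 s.f., so the result keeps min(2, 5) = 2 s.f.
Rounded to 2 significant figures: 2.0 L.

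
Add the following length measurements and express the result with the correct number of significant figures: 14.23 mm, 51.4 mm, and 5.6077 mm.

14.23 mm + 51.4 mm + 5.6077 mm = 71.2377 mm.
Addition/subtraction keeps the fewest decimal places: 14.23 → 2 decimal places, 51.4 → 1 decimal place, 5.6077 → 4 decimal places; limit is 1.
Rounded to 1 decimal place: 71.2 mm.

71.2 mm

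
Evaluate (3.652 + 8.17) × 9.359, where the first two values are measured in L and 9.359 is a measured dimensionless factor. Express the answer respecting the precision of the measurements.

110.6 L

3.652 L + 8.17 L = 11.822 L; the sum is limited to 2 decimal places (4 s.f.).
Carrying full precision, 11.822 × 9.359 = 110.642098 L; 9.359 has 4 s.f., so the result keeps min(4, 4) = 4 s.f.
Rounded to 4 significant figures: 110.6 L.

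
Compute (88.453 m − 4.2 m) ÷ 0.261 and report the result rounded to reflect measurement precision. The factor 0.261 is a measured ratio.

323 m

88.453 m − 4.2 m = 84.253 m; the difference is limited to 1 decimal place (3 s.f.).
Carrying full precision, 84.253 ÷ 0.261 = 322.808429119… m; 0.261 has 3 s.f., so the result keeps min(3, 3) = 3 s.f.
Rounded to 3 significant figures: 323 m.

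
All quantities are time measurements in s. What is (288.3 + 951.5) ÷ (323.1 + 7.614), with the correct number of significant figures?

3.749

288.3 + 951.5 = 1239.8, limited to 1 d.p. → 5 s.f.; 323.1 + 7.614 = 330.714, limited to 1 d.p. → 4 s.f.
Carrying full precision, 1239.8 ÷ 330.714 = 3.74885853033…; keep min(5, 4) = 4 s.f.
Rounded to 4 significant figures: 3.749.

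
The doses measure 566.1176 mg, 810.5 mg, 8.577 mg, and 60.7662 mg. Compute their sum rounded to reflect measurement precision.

566.1176 mg + 810.5 mg + 8.577 mg + 60.7662 mg = 1445.9608 mg.
Addition/subtraction keeps the fewest decimal places: 566.1176 → 4 decimal places, 810.5 → 1 decimal place, 8.577 → 3 decimal places, 60.7662 → 4 decimal places; limit is 1.
Rounded to 1 decimal place: 1446.0 mg.

1446.0 mg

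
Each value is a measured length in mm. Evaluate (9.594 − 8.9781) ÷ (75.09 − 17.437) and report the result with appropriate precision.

0.0107

9.594 − 8.9781 = 0.6159, limited to 3 d.p. → 3 s.f.; 75.09 − 17.437 = 57.653, limited to 2 d.p. → 4 s.f.
Carrying full precision, 0.6159 ÷ 57.653 = 0.0106828786013…; keep min(3, 4) = 3 s.f.
Rounded to 3 significant figures: 0.0107.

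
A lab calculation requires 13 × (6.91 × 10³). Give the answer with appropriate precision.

13 × (6.91 × 10³) = 89830
Multiplication/division keeps the fewest significant figures: 13 → 2 s.f., 6.91 × 10³ → 3 s.f.; limit is 2.
Rounded to 2 significant figures: 9.0 × 10⁴.

9.0 × 10⁴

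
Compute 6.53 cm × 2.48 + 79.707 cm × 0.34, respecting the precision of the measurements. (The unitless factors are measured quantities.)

6.53 × 2.48 = 16.1944 → 16.2 cm (3 s.f., last digit at the 10^-1 place).
79.707 × 0.34 = 27.10038 → 27 cm (2 s.f., last digit at the 10^0 place).
Sum: 43.29478 cm; keep the coarser place, 10^0.
Result: 43 cm.

43 cm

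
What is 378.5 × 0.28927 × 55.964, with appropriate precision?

378.5 × 0.28927 × 55.964 = 6127.42532698
Multiplication/division keeps the fewest significant figures: 378.5 → 4 s.f., 0.28927 → 5 s.f., 55.964 → 5 s.f.; limit is 4.
Rounded to 4 significant figures: 6127.

6127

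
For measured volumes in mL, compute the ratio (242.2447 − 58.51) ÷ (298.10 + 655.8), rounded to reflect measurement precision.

0.1926

242.2447 − 58.51 = 183.7347, limited to 2 d.p. → 5 s.f.; 298.10 + 655.8 = 953.90, limited to 1 d.p. → 4 s.f.
Carrying full precision, 183.7347 ÷ 953.90 = 0.192614215327…; keep min(5, 4) = 4 s.f.
Rounded to 4 significant figures: 0.1926.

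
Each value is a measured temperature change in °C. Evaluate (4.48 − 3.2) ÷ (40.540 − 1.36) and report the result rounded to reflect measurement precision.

0.033

4.48 − 3.2 = 1.28, limited to 1 d.p. → 2 s.f.; 40.540 − 1.36 = 39.180, limited to 2 d.p. → 4 s.f.
Carrying full precision, 1.28 ÷ 39.180 = 0.0326697294538…; keep min(2, 4) = 2 s.f.
Rounded to 2 significant figures: 0.033.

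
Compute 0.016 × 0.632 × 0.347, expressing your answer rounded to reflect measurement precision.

0.0035

0.016 × 0.632 × 0.347 = 0.003508864
Multiplication/division keeps the fewest significant figures: 0.016 → 2 s.f., 0.632 → 3 s.f., 0.347 → 3 s.f.; limit is 2.
Rounded to 2 significant figures: 0.0035.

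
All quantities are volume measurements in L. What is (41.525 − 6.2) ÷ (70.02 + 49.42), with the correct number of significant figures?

2.96 × 10⁻¹

41.525 − 6.2 = 35.325, limited to 1 d.p. → 3 s.f.; 70.02 + 49.42 = 119.44, limited to 2 d.p. → 5 s.f.
Carrying full precision, 35.325 ÷ 119.44 = 0.295755190891…; keep min(3, 5) = 3 s.f.
Rounded to 3 significant figures: 2.96 × 10⁻¹.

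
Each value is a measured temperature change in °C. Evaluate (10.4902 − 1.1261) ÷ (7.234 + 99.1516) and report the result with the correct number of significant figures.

10.4902 − 1.1261 = 9.3641, limited to 4 d.p. → 5 s.f.; 7.234 + 99.1516 = 106.3856, limited to 3 d.p. → 6 s.f.
Carrying full precision, 9.3641 ÷ 106.3856 = 0.0880203711781…; keep min(5, 6) = 5 s.f.
Rounded to 5 significant figures: 0.088020.

0.088020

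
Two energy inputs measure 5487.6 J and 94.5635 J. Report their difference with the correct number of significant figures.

5393.0 J

5487.6 J − 94.5635 J = 5393.0365 J.
Addition/subtraction keeps the fewest decimal places: 5487.6 → 1 decimal place, 94.5635 → 4 decimal places; limit is 1.
Rounded to 1 decimal place: 5393.0 J.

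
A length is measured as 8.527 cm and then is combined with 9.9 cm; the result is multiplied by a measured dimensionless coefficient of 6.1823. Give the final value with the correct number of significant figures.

8.527 cm + 9.9 cm = 18.427 cm; the sum is limited to 1 decimal place (3 s.f.).
Carrying full precision, 18.427 × 6.1823 = 113.9212421 cm; 6.1823 has 5 s.f., so the result keeps min(3, 5) = 3 s.f.
Rounded to 3 significant figures: 114 cm.

114 cm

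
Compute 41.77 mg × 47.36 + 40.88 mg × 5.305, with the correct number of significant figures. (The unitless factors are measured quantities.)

2195 mg

41.77 × 47.36 = 1978.2272 → 1978 mg (4 s.f., last digit at the 10^0 place).
40.88 × 5.305 = 216.8684 → 216.9 mg (4 s.f., last digit at the 10^-1 place).
Sum: 2195.0956 mg; keep the coarser place, 10^0.
Result: 2195 mg.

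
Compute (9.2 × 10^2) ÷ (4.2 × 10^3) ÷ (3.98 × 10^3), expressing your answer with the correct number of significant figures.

5.5 × 10^-5

(9.2 × 10^2) ÷ (4.2 × 10^3) ÷ (3.98 × 10^3) = 0.000055037090213…
Multiplication/division keeps the fewest significant figures: 9.2 × 10^2 → 2 s.f., 4.2 × 10^3 → 2 s.f., 3.98 × 10^3 → 3 s.f.; limit is 2.
Rounded to 2 significant figures: 5.5 × 10^-5.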